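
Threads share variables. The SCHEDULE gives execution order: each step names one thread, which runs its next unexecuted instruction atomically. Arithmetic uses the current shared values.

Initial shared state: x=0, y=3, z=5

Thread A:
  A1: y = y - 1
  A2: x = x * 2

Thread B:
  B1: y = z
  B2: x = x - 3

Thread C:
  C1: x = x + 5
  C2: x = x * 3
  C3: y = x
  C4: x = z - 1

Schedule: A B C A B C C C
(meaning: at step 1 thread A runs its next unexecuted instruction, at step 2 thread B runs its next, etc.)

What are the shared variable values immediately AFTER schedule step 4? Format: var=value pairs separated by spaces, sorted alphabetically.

Step 1: thread A executes A1 (y = y - 1). Shared: x=0 y=2 z=5. PCs: A@1 B@0 C@0
Step 2: thread B executes B1 (y = z). Shared: x=0 y=5 z=5. PCs: A@1 B@1 C@0
Step 3: thread C executes C1 (x = x + 5). Shared: x=5 y=5 z=5. PCs: A@1 B@1 C@1
Step 4: thread A executes A2 (x = x * 2). Shared: x=10 y=5 z=5. PCs: A@2 B@1 C@1

Answer: x=10 y=5 z=5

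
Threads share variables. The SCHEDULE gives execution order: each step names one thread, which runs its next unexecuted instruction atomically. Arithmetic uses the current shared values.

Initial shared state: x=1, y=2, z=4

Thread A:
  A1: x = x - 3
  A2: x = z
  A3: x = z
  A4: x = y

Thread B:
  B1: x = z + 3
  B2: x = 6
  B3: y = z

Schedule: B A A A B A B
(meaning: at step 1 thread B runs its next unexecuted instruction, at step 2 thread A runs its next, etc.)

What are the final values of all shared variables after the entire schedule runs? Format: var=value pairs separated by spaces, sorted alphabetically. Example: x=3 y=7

Answer: x=2 y=4 z=4

Derivation:
Step 1: thread B executes B1 (x = z + 3). Shared: x=7 y=2 z=4. PCs: A@0 B@1
Step 2: thread A executes A1 (x = x - 3). Shared: x=4 y=2 z=4. PCs: A@1 B@1
Step 3: thread A executes A2 (x = z). Shared: x=4 y=2 z=4. PCs: A@2 B@1
Step 4: thread A executes A3 (x = z). Shared: x=4 y=2 z=4. PCs: A@3 B@1
Step 5: thread B executes B2 (x = 6). Shared: x=6 y=2 z=4. PCs: A@3 B@2
Step 6: thread A executes A4 (x = y). Shared: x=2 y=2 z=4. PCs: A@4 B@2
Step 7: thread B executes B3 (y = z). Shared: x=2 y=4 z=4. PCs: A@4 B@3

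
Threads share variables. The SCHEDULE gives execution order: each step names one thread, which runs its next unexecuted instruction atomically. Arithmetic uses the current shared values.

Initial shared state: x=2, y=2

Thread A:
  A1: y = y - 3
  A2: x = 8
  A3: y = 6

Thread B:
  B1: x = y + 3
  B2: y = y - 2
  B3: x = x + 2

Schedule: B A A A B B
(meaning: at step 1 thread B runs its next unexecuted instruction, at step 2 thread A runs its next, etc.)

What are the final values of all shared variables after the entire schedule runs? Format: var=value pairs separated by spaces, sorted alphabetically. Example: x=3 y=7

Answer: x=10 y=4

Derivation:
Step 1: thread B executes B1 (x = y + 3). Shared: x=5 y=2. PCs: A@0 B@1
Step 2: thread A executes A1 (y = y - 3). Shared: x=5 y=-1. PCs: A@1 B@1
Step 3: thread A executes A2 (x = 8). Shared: x=8 y=-1. PCs: A@2 B@1
Step 4: thread A executes A3 (y = 6). Shared: x=8 y=6. PCs: A@3 B@1
Step 5: thread B executes B2 (y = y - 2). Shared: x=8 y=4. PCs: A@3 B@2
Step 6: thread B executes B3 (x = x + 2). Shared: x=10 y=4. PCs: A@3 B@3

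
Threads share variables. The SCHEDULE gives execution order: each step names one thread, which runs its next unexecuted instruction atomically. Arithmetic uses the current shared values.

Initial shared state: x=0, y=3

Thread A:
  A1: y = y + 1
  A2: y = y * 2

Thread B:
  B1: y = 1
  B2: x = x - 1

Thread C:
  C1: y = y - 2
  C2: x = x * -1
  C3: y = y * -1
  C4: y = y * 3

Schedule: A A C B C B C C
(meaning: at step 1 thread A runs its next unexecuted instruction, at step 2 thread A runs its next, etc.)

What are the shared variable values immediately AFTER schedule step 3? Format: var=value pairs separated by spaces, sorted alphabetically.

Step 1: thread A executes A1 (y = y + 1). Shared: x=0 y=4. PCs: A@1 B@0 C@0
Step 2: thread A executes A2 (y = y * 2). Shared: x=0 y=8. PCs: A@2 B@0 C@0
Step 3: thread C executes C1 (y = y - 2). Shared: x=0 y=6. PCs: A@2 B@0 C@1

Answer: x=0 y=6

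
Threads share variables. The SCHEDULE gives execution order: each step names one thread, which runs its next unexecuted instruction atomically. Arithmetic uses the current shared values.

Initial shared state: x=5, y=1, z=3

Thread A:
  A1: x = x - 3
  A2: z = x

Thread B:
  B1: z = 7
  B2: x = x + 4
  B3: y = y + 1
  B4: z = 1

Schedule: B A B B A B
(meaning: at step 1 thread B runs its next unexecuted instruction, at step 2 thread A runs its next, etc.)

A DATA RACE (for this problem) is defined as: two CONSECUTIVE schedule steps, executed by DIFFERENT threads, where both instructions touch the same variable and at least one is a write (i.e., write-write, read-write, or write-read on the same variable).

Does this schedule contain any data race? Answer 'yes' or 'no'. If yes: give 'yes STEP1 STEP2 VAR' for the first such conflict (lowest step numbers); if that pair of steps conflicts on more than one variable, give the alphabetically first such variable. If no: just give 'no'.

Answer: yes 2 3 x

Derivation:
Steps 1,2: B(r=-,w=z) vs A(r=x,w=x). No conflict.
Steps 2,3: A(x = x - 3) vs B(x = x + 4). RACE on x (W-W).
Steps 3,4: same thread (B). No race.
Steps 4,5: B(r=y,w=y) vs A(r=x,w=z). No conflict.
Steps 5,6: A(z = x) vs B(z = 1). RACE on z (W-W).
First conflict at steps 2,3.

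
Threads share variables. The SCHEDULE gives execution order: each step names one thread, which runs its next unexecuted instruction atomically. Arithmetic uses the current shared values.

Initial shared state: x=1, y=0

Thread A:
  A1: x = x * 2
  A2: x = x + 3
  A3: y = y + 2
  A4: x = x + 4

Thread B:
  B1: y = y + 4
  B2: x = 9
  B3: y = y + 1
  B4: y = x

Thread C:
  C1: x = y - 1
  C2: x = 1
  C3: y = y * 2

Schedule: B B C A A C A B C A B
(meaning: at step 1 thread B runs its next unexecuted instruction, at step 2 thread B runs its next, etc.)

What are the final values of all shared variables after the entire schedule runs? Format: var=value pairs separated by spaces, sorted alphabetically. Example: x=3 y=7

Answer: x=5 y=5

Derivation:
Step 1: thread B executes B1 (y = y + 4). Shared: x=1 y=4. PCs: A@0 B@1 C@0
Step 2: thread B executes B2 (x = 9). Shared: x=9 y=4. PCs: A@0 B@2 C@0
Step 3: thread C executes C1 (x = y - 1). Shared: x=3 y=4. PCs: A@0 B@2 C@1
Step 4: thread A executes A1 (x = x * 2). Shared: x=6 y=4. PCs: A@1 B@2 C@1
Step 5: thread A executes A2 (x = x + 3). Shared: x=9 y=4. PCs: A@2 B@2 C@1
Step 6: thread C executes C2 (x = 1). Shared: x=1 y=4. PCs: A@2 B@2 C@2
Step 7: thread A executes A3 (y = y + 2). Shared: x=1 y=6. PCs: A@3 B@2 C@2
Step 8: thread B executes B3 (y = y + 1). Shared: x=1 y=7. PCs: A@3 B@3 C@2
Step 9: thread C executes C3 (y = y * 2). Shared: x=1 y=14. PCs: A@3 B@3 C@3
Step 10: thread A executes A4 (x = x + 4). Shared: x=5 y=14. PCs: A@4 B@3 C@3
Step 11: thread B executes B4 (y = x). Shared: x=5 y=5. PCs: A@4 B@4 C@3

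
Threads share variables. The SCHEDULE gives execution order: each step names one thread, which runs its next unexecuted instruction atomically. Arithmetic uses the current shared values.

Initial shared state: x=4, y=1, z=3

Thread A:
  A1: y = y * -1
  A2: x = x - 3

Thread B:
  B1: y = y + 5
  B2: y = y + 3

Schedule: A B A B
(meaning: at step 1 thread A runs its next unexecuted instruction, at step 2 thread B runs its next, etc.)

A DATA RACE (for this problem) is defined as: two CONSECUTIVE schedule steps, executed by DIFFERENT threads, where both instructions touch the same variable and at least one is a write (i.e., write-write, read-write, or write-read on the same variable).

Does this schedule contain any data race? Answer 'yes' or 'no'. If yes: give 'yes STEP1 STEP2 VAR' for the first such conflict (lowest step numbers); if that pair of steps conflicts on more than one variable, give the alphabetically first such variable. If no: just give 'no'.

Answer: yes 1 2 y

Derivation:
Steps 1,2: A(y = y * -1) vs B(y = y + 5). RACE on y (W-W).
Steps 2,3: B(r=y,w=y) vs A(r=x,w=x). No conflict.
Steps 3,4: A(r=x,w=x) vs B(r=y,w=y). No conflict.
First conflict at steps 1,2.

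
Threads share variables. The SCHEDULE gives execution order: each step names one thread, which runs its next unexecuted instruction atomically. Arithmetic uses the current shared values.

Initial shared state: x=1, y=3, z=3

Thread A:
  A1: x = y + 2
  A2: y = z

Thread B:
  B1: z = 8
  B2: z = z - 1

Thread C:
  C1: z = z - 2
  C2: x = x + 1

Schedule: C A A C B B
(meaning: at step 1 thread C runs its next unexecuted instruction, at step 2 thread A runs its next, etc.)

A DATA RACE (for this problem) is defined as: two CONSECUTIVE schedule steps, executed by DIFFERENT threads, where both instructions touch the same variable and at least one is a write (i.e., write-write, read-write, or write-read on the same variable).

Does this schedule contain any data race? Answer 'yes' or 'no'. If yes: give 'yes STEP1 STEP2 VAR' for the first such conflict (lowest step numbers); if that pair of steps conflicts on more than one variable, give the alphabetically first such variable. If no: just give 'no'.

Steps 1,2: C(r=z,w=z) vs A(r=y,w=x). No conflict.
Steps 2,3: same thread (A). No race.
Steps 3,4: A(r=z,w=y) vs C(r=x,w=x). No conflict.
Steps 4,5: C(r=x,w=x) vs B(r=-,w=z). No conflict.
Steps 5,6: same thread (B). No race.

Answer: no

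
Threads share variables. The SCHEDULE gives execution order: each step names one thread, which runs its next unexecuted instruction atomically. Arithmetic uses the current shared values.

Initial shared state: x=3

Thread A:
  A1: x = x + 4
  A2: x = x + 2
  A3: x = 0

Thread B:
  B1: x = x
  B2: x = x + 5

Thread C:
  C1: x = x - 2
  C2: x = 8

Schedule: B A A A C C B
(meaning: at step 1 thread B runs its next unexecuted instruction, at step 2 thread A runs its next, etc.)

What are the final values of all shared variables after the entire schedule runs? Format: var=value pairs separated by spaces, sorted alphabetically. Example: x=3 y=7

Answer: x=13

Derivation:
Step 1: thread B executes B1 (x = x). Shared: x=3. PCs: A@0 B@1 C@0
Step 2: thread A executes A1 (x = x + 4). Shared: x=7. PCs: A@1 B@1 C@0
Step 3: thread A executes A2 (x = x + 2). Shared: x=9. PCs: A@2 B@1 C@0
Step 4: thread A executes A3 (x = 0). Shared: x=0. PCs: A@3 B@1 C@0
Step 5: thread C executes C1 (x = x - 2). Shared: x=-2. PCs: A@3 B@1 C@1
Step 6: thread C executes C2 (x = 8). Shared: x=8. PCs: A@3 B@1 C@2
Step 7: thread B executes B2 (x = x + 5). Shared: x=13. PCs: A@3 B@2 C@2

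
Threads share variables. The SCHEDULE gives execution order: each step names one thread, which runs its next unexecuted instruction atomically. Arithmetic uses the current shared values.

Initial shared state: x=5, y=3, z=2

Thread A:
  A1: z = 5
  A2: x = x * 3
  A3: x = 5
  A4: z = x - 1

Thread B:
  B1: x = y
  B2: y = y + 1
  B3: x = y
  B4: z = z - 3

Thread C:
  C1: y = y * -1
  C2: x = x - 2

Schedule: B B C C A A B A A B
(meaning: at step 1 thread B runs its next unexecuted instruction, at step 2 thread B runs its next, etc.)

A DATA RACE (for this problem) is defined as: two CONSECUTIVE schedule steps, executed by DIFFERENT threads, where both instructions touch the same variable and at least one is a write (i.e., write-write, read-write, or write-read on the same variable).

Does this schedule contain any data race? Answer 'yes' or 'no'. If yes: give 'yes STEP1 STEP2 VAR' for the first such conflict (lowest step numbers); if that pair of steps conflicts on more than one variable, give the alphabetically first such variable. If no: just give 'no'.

Steps 1,2: same thread (B). No race.
Steps 2,3: B(y = y + 1) vs C(y = y * -1). RACE on y (W-W).
Steps 3,4: same thread (C). No race.
Steps 4,5: C(r=x,w=x) vs A(r=-,w=z). No conflict.
Steps 5,6: same thread (A). No race.
Steps 6,7: A(x = x * 3) vs B(x = y). RACE on x (W-W).
Steps 7,8: B(x = y) vs A(x = 5). RACE on x (W-W).
Steps 8,9: same thread (A). No race.
Steps 9,10: A(z = x - 1) vs B(z = z - 3). RACE on z (W-W).
First conflict at steps 2,3.

Answer: yes 2 3 y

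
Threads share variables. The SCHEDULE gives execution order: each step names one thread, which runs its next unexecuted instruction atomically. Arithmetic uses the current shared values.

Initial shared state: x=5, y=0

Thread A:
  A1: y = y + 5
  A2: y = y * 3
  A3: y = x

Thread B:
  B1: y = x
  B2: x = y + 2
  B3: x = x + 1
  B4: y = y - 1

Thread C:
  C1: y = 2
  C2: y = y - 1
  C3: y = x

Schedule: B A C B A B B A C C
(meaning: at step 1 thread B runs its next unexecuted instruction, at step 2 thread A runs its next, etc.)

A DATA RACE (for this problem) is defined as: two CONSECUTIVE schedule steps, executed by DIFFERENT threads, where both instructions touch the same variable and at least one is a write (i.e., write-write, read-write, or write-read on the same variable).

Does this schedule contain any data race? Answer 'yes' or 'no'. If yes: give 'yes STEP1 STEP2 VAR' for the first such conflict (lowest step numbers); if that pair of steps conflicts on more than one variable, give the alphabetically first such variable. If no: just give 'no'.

Steps 1,2: B(y = x) vs A(y = y + 5). RACE on y (W-W).
Steps 2,3: A(y = y + 5) vs C(y = 2). RACE on y (W-W).
Steps 3,4: C(y = 2) vs B(x = y + 2). RACE on y (W-R).
Steps 4,5: B(x = y + 2) vs A(y = y * 3). RACE on y (R-W).
Steps 5,6: A(r=y,w=y) vs B(r=x,w=x). No conflict.
Steps 6,7: same thread (B). No race.
Steps 7,8: B(y = y - 1) vs A(y = x). RACE on y (W-W).
Steps 8,9: A(y = x) vs C(y = y - 1). RACE on y (W-W).
Steps 9,10: same thread (C). No race.
First conflict at steps 1,2.

Answer: yes 1 2 y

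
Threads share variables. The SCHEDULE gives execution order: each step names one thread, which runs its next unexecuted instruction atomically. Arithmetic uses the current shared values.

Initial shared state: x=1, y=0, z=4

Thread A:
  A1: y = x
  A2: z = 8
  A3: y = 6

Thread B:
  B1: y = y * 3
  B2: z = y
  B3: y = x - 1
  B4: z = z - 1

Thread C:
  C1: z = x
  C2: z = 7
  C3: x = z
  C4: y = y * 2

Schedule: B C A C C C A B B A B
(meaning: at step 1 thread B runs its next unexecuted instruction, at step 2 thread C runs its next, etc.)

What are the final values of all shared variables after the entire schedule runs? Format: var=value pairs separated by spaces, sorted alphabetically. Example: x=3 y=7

Step 1: thread B executes B1 (y = y * 3). Shared: x=1 y=0 z=4. PCs: A@0 B@1 C@0
Step 2: thread C executes C1 (z = x). Shared: x=1 y=0 z=1. PCs: A@0 B@1 C@1
Step 3: thread A executes A1 (y = x). Shared: x=1 y=1 z=1. PCs: A@1 B@1 C@1
Step 4: thread C executes C2 (z = 7). Shared: x=1 y=1 z=7. PCs: A@1 B@1 C@2
Step 5: thread C executes C3 (x = z). Shared: x=7 y=1 z=7. PCs: A@1 B@1 C@3
Step 6: thread C executes C4 (y = y * 2). Shared: x=7 y=2 z=7. PCs: A@1 B@1 C@4
Step 7: thread A executes A2 (z = 8). Shared: x=7 y=2 z=8. PCs: A@2 B@1 C@4
Step 8: thread B executes B2 (z = y). Shared: x=7 y=2 z=2. PCs: A@2 B@2 C@4
Step 9: thread B executes B3 (y = x - 1). Shared: x=7 y=6 z=2. PCs: A@2 B@3 C@4
Step 10: thread A executes A3 (y = 6). Shared: x=7 y=6 z=2. PCs: A@3 B@3 C@4
Step 11: thread B executes B4 (z = z - 1). Shared: x=7 y=6 z=1. PCs: A@3 B@4 C@4

Answer: x=7 y=6 z=1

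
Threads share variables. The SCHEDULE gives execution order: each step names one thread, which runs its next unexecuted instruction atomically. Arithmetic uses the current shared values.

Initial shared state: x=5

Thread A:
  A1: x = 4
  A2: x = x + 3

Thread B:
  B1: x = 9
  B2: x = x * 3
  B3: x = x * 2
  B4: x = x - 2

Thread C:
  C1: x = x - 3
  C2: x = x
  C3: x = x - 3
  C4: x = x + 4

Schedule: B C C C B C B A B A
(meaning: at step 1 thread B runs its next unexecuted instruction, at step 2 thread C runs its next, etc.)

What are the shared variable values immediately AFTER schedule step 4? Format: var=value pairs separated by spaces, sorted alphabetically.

Answer: x=3

Derivation:
Step 1: thread B executes B1 (x = 9). Shared: x=9. PCs: A@0 B@1 C@0
Step 2: thread C executes C1 (x = x - 3). Shared: x=6. PCs: A@0 B@1 C@1
Step 3: thread C executes C2 (x = x). Shared: x=6. PCs: A@0 B@1 C@2
Step 4: thread C executes C3 (x = x - 3). Shared: x=3. PCs: A@0 B@1 C@3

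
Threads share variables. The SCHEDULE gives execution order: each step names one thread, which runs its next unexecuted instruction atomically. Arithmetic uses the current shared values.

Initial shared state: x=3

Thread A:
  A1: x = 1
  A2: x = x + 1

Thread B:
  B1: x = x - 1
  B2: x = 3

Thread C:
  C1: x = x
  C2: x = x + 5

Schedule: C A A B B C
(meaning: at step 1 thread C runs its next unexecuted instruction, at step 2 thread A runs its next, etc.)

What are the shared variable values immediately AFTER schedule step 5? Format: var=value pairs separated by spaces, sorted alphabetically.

Answer: x=3

Derivation:
Step 1: thread C executes C1 (x = x). Shared: x=3. PCs: A@0 B@0 C@1
Step 2: thread A executes A1 (x = 1). Shared: x=1. PCs: A@1 B@0 C@1
Step 3: thread A executes A2 (x = x + 1). Shared: x=2. PCs: A@2 B@0 C@1
Step 4: thread B executes B1 (x = x - 1). Shared: x=1. PCs: A@2 B@1 C@1
Step 5: thread B executes B2 (x = 3). Shared: x=3. PCs: A@2 B@2 C@1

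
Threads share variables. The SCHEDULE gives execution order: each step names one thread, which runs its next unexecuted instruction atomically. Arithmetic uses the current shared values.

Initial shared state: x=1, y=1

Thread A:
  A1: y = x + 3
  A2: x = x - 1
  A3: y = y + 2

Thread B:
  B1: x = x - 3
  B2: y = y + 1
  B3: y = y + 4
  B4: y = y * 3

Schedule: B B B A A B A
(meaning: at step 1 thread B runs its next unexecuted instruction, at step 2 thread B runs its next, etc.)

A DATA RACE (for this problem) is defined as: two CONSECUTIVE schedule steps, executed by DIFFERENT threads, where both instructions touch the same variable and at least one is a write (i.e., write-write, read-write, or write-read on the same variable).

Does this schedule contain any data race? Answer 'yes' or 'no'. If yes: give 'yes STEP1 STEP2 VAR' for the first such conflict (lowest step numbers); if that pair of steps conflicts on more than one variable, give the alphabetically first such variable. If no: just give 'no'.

Answer: yes 3 4 y

Derivation:
Steps 1,2: same thread (B). No race.
Steps 2,3: same thread (B). No race.
Steps 3,4: B(y = y + 4) vs A(y = x + 3). RACE on y (W-W).
Steps 4,5: same thread (A). No race.
Steps 5,6: A(r=x,w=x) vs B(r=y,w=y). No conflict.
Steps 6,7: B(y = y * 3) vs A(y = y + 2). RACE on y (W-W).
First conflict at steps 3,4.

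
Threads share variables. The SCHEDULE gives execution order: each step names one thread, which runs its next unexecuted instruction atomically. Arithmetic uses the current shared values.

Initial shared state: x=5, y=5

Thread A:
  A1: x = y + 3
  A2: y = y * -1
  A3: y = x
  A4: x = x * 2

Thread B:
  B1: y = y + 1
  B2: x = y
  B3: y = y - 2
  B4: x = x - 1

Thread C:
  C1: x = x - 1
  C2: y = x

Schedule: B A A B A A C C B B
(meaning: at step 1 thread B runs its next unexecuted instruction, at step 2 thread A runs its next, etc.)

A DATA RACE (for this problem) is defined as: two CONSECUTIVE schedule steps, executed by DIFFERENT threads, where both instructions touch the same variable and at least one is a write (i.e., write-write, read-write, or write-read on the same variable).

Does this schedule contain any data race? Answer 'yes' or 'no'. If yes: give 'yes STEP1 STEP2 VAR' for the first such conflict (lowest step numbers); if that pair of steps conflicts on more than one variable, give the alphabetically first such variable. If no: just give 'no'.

Steps 1,2: B(y = y + 1) vs A(x = y + 3). RACE on y (W-R).
Steps 2,3: same thread (A). No race.
Steps 3,4: A(y = y * -1) vs B(x = y). RACE on y (W-R).
Steps 4,5: B(x = y) vs A(y = x). RACE on x (W-R), y (R-W). Multiple vars; alphabetically first is x.
Steps 5,6: same thread (A). No race.
Steps 6,7: A(x = x * 2) vs C(x = x - 1). RACE on x (W-W).
Steps 7,8: same thread (C). No race.
Steps 8,9: C(y = x) vs B(y = y - 2). RACE on y (W-W).
Steps 9,10: same thread (B). No race.
First conflict at steps 1,2.

Answer: yes 1 2 y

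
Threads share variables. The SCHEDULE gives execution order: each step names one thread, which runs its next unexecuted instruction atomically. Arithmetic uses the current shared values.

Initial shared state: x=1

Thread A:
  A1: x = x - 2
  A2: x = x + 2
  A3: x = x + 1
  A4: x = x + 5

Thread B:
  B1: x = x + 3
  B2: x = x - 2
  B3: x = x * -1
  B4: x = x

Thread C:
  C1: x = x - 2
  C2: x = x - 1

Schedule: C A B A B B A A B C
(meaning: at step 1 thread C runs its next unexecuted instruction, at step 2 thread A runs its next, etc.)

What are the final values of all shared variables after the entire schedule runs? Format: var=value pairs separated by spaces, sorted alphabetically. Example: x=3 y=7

Answer: x=5

Derivation:
Step 1: thread C executes C1 (x = x - 2). Shared: x=-1. PCs: A@0 B@0 C@1
Step 2: thread A executes A1 (x = x - 2). Shared: x=-3. PCs: A@1 B@0 C@1
Step 3: thread B executes B1 (x = x + 3). Shared: x=0. PCs: A@1 B@1 C@1
Step 4: thread A executes A2 (x = x + 2). Shared: x=2. PCs: A@2 B@1 C@1
Step 5: thread B executes B2 (x = x - 2). Shared: x=0. PCs: A@2 B@2 C@1
Step 6: thread B executes B3 (x = x * -1). Shared: x=0. PCs: A@2 B@3 C@1
Step 7: thread A executes A3 (x = x + 1). Shared: x=1. PCs: A@3 B@3 C@1
Step 8: thread A executes A4 (x = x + 5). Shared: x=6. PCs: A@4 B@3 C@1
Step 9: thread B executes B4 (x = x). Shared: x=6. PCs: A@4 B@4 C@1
Step 10: thread C executes C2 (x = x - 1). Shared: x=5. PCs: A@4 B@4 C@2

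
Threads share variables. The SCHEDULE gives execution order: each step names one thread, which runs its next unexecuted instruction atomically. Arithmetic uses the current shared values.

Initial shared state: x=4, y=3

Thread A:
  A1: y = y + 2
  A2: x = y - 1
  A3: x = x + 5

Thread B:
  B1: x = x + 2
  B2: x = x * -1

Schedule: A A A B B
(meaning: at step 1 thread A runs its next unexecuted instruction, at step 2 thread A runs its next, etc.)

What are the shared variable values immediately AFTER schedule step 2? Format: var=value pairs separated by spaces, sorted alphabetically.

Answer: x=4 y=5

Derivation:
Step 1: thread A executes A1 (y = y + 2). Shared: x=4 y=5. PCs: A@1 B@0
Step 2: thread A executes A2 (x = y - 1). Shared: x=4 y=5. PCs: A@2 B@0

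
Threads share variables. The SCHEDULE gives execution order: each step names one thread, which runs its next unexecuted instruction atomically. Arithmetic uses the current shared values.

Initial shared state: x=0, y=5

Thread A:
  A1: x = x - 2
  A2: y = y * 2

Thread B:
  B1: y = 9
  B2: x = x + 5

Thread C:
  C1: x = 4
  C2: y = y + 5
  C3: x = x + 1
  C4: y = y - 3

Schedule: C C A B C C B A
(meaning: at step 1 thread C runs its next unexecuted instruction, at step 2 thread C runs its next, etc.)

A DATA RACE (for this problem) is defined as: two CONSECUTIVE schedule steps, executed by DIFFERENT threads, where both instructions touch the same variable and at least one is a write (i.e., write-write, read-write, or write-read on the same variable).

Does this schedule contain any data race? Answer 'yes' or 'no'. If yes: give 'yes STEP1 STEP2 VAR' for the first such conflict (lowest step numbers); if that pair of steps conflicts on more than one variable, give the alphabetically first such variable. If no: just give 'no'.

Answer: no

Derivation:
Steps 1,2: same thread (C). No race.
Steps 2,3: C(r=y,w=y) vs A(r=x,w=x). No conflict.
Steps 3,4: A(r=x,w=x) vs B(r=-,w=y). No conflict.
Steps 4,5: B(r=-,w=y) vs C(r=x,w=x). No conflict.
Steps 5,6: same thread (C). No race.
Steps 6,7: C(r=y,w=y) vs B(r=x,w=x). No conflict.
Steps 7,8: B(r=x,w=x) vs A(r=y,w=y). No conflict.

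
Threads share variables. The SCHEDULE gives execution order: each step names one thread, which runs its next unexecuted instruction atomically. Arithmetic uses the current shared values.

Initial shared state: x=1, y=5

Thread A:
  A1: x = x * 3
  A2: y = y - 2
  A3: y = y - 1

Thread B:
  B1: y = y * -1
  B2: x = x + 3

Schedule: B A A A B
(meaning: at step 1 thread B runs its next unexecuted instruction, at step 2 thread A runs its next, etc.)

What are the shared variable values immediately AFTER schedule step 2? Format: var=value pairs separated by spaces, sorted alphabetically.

Answer: x=3 y=-5

Derivation:
Step 1: thread B executes B1 (y = y * -1). Shared: x=1 y=-5. PCs: A@0 B@1
Step 2: thread A executes A1 (x = x * 3). Shared: x=3 y=-5. PCs: A@1 B@1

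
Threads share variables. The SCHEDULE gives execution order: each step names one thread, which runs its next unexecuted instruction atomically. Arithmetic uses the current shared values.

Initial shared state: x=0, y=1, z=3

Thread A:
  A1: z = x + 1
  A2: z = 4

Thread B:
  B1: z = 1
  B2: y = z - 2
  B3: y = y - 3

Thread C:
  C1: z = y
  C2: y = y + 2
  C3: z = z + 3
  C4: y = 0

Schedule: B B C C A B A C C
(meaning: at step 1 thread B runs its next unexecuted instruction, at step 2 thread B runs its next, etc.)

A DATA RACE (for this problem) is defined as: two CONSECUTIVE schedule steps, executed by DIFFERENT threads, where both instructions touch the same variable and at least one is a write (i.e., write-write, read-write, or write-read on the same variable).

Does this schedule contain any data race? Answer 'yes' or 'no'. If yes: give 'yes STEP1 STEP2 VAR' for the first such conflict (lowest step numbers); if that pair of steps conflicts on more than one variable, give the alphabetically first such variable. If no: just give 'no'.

Steps 1,2: same thread (B). No race.
Steps 2,3: B(y = z - 2) vs C(z = y). RACE on y (W-R), z (R-W). Multiple vars; alphabetically first is y.
Steps 3,4: same thread (C). No race.
Steps 4,5: C(r=y,w=y) vs A(r=x,w=z). No conflict.
Steps 5,6: A(r=x,w=z) vs B(r=y,w=y). No conflict.
Steps 6,7: B(r=y,w=y) vs A(r=-,w=z). No conflict.
Steps 7,8: A(z = 4) vs C(z = z + 3). RACE on z (W-W).
Steps 8,9: same thread (C). No race.
First conflict at steps 2,3.

Answer: yes 2 3 y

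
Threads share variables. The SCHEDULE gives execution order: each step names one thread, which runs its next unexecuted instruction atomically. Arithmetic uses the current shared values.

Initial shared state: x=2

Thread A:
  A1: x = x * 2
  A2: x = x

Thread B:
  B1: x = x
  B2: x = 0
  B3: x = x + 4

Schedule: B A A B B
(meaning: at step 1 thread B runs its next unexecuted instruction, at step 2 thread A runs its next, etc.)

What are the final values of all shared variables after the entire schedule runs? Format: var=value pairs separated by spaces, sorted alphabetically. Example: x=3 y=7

Answer: x=4

Derivation:
Step 1: thread B executes B1 (x = x). Shared: x=2. PCs: A@0 B@1
Step 2: thread A executes A1 (x = x * 2). Shared: x=4. PCs: A@1 B@1
Step 3: thread A executes A2 (x = x). Shared: x=4. PCs: A@2 B@1
Step 4: thread B executes B2 (x = 0). Shared: x=0. PCs: A@2 B@2
Step 5: thread B executes B3 (x = x + 4). Shared: x=4. PCs: A@2 B@3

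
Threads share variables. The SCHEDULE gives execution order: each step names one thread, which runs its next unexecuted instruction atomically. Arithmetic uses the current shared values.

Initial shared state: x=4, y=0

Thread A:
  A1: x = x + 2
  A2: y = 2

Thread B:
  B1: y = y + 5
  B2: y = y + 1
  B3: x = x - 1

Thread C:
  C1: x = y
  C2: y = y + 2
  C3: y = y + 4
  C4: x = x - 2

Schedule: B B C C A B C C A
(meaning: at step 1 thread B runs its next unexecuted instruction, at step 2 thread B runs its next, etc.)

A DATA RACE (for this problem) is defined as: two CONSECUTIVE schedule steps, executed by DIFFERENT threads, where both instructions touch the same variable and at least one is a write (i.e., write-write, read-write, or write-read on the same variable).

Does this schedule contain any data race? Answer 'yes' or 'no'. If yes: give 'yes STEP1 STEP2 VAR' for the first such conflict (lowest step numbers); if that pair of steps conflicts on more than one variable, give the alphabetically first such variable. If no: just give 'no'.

Steps 1,2: same thread (B). No race.
Steps 2,3: B(y = y + 1) vs C(x = y). RACE on y (W-R).
Steps 3,4: same thread (C). No race.
Steps 4,5: C(r=y,w=y) vs A(r=x,w=x). No conflict.
Steps 5,6: A(x = x + 2) vs B(x = x - 1). RACE on x (W-W).
Steps 6,7: B(r=x,w=x) vs C(r=y,w=y). No conflict.
Steps 7,8: same thread (C). No race.
Steps 8,9: C(r=x,w=x) vs A(r=-,w=y). No conflict.
First conflict at steps 2,3.

Answer: yes 2 3 y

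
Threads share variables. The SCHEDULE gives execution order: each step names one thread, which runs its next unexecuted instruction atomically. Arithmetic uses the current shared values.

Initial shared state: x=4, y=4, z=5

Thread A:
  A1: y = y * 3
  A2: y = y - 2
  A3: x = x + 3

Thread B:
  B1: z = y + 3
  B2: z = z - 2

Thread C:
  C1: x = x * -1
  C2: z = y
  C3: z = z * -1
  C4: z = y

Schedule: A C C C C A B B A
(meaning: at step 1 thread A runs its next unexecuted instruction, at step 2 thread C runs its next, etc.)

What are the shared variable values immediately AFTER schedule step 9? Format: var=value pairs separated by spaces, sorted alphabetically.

Answer: x=-1 y=10 z=11

Derivation:
Step 1: thread A executes A1 (y = y * 3). Shared: x=4 y=12 z=5. PCs: A@1 B@0 C@0
Step 2: thread C executes C1 (x = x * -1). Shared: x=-4 y=12 z=5. PCs: A@1 B@0 C@1
Step 3: thread C executes C2 (z = y). Shared: x=-4 y=12 z=12. PCs: A@1 B@0 C@2
Step 4: thread C executes C3 (z = z * -1). Shared: x=-4 y=12 z=-12. PCs: A@1 B@0 C@3
Step 5: thread C executes C4 (z = y). Shared: x=-4 y=12 z=12. PCs: A@1 B@0 C@4
Step 6: thread A executes A2 (y = y - 2). Shared: x=-4 y=10 z=12. PCs: A@2 B@0 C@4
Step 7: thread B executes B1 (z = y + 3). Shared: x=-4 y=10 z=13. PCs: A@2 B@1 C@4
Step 8: thread B executes B2 (z = z - 2). Shared: x=-4 y=10 z=11. PCs: A@2 B@2 C@4
Step 9: thread A executes A3 (x = x + 3). Shared: x=-1 y=10 z=11. PCs: A@3 B@2 C@4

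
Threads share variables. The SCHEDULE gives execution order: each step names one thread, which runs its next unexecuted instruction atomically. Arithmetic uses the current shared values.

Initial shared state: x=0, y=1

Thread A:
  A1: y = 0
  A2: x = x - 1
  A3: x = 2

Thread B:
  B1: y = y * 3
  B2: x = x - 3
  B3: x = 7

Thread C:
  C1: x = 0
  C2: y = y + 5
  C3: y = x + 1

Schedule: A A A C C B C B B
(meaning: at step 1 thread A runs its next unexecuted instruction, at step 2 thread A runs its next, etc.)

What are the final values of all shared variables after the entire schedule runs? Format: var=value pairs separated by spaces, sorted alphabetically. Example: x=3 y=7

Step 1: thread A executes A1 (y = 0). Shared: x=0 y=0. PCs: A@1 B@0 C@0
Step 2: thread A executes A2 (x = x - 1). Shared: x=-1 y=0. PCs: A@2 B@0 C@0
Step 3: thread A executes A3 (x = 2). Shared: x=2 y=0. PCs: A@3 B@0 C@0
Step 4: thread C executes C1 (x = 0). Shared: x=0 y=0. PCs: A@3 B@0 C@1
Step 5: thread C executes C2 (y = y + 5). Shared: x=0 y=5. PCs: A@3 B@0 C@2
Step 6: thread B executes B1 (y = y * 3). Shared: x=0 y=15. PCs: A@3 B@1 C@2
Step 7: thread C executes C3 (y = x + 1). Shared: x=0 y=1. PCs: A@3 B@1 C@3
Step 8: thread B executes B2 (x = x - 3). Shared: x=-3 y=1. PCs: A@3 B@2 C@3
Step 9: thread B executes B3 (x = 7). Shared: x=7 y=1. PCs: A@3 B@3 C@3

Answer: x=7 y=1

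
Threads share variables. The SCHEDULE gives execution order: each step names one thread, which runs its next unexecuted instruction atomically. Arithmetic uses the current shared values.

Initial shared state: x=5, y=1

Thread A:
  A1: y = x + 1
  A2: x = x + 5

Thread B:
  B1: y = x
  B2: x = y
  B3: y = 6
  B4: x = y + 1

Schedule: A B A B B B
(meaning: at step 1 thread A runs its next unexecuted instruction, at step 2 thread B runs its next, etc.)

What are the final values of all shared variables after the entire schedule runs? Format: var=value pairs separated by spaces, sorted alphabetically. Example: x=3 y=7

Step 1: thread A executes A1 (y = x + 1). Shared: x=5 y=6. PCs: A@1 B@0
Step 2: thread B executes B1 (y = x). Shared: x=5 y=5. PCs: A@1 B@1
Step 3: thread A executes A2 (x = x + 5). Shared: x=10 y=5. PCs: A@2 B@1
Step 4: thread B executes B2 (x = y). Shared: x=5 y=5. PCs: A@2 B@2
Step 5: thread B executes B3 (y = 6). Shared: x=5 y=6. PCs: A@2 B@3
Step 6: thread B executes B4 (x = y + 1). Shared: x=7 y=6. PCs: A@2 B@4

Answer: x=7 y=6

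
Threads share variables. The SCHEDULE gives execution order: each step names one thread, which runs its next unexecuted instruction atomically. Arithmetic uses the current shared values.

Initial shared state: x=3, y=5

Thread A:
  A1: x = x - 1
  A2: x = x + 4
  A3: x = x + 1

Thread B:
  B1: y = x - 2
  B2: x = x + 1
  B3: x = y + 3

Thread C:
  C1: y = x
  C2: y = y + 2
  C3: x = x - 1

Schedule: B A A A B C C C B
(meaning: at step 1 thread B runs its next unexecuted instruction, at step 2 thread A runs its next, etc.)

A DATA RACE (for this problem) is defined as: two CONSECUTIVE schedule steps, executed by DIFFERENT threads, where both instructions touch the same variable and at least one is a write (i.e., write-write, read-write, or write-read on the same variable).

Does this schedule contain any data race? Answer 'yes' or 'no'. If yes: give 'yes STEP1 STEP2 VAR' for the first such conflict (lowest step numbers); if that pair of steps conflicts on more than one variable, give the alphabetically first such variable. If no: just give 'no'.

Answer: yes 1 2 x

Derivation:
Steps 1,2: B(y = x - 2) vs A(x = x - 1). RACE on x (R-W).
Steps 2,3: same thread (A). No race.
Steps 3,4: same thread (A). No race.
Steps 4,5: A(x = x + 1) vs B(x = x + 1). RACE on x (W-W).
Steps 5,6: B(x = x + 1) vs C(y = x). RACE on x (W-R).
Steps 6,7: same thread (C). No race.
Steps 7,8: same thread (C). No race.
Steps 8,9: C(x = x - 1) vs B(x = y + 3). RACE on x (W-W).
First conflict at steps 1,2.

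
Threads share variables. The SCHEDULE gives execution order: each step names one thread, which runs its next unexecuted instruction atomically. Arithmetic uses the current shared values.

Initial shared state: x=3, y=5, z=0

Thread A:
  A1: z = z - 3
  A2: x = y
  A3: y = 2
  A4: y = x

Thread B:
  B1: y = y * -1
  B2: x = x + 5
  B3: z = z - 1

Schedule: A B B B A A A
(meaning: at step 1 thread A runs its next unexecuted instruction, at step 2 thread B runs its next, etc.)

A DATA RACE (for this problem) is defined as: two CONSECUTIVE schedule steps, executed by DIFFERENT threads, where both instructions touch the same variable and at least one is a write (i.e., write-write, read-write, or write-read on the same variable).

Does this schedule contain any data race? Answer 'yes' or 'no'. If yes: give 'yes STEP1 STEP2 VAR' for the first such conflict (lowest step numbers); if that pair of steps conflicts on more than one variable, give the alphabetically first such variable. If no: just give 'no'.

Answer: no

Derivation:
Steps 1,2: A(r=z,w=z) vs B(r=y,w=y). No conflict.
Steps 2,3: same thread (B). No race.
Steps 3,4: same thread (B). No race.
Steps 4,5: B(r=z,w=z) vs A(r=y,w=x). No conflict.
Steps 5,6: same thread (A). No race.
Steps 6,7: same thread (A). No race.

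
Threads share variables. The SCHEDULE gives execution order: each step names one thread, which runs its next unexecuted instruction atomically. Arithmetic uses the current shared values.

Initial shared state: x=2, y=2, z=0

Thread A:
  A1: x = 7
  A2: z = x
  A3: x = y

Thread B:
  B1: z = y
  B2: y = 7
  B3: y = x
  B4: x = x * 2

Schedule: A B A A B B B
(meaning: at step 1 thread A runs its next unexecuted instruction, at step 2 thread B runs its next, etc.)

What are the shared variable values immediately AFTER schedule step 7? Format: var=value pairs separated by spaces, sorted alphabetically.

Step 1: thread A executes A1 (x = 7). Shared: x=7 y=2 z=0. PCs: A@1 B@0
Step 2: thread B executes B1 (z = y). Shared: x=7 y=2 z=2. PCs: A@1 B@1
Step 3: thread A executes A2 (z = x). Shared: x=7 y=2 z=7. PCs: A@2 B@1
Step 4: thread A executes A3 (x = y). Shared: x=2 y=2 z=7. PCs: A@3 B@1
Step 5: thread B executes B2 (y = 7). Shared: x=2 y=7 z=7. PCs: A@3 B@2
Step 6: thread B executes B3 (y = x). Shared: x=2 y=2 z=7. PCs: A@3 B@3
Step 7: thread B executes B4 (x = x * 2). Shared: x=4 y=2 z=7. PCs: A@3 B@4

Answer: x=4 y=2 z=7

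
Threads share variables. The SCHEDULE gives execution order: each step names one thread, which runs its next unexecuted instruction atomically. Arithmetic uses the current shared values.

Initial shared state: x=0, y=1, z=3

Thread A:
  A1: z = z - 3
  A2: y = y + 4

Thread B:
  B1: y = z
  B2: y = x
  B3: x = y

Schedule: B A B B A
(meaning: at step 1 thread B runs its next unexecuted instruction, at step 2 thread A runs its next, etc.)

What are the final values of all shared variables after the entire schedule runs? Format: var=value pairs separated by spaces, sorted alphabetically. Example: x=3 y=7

Step 1: thread B executes B1 (y = z). Shared: x=0 y=3 z=3. PCs: A@0 B@1
Step 2: thread A executes A1 (z = z - 3). Shared: x=0 y=3 z=0. PCs: A@1 B@1
Step 3: thread B executes B2 (y = x). Shared: x=0 y=0 z=0. PCs: A@1 B@2
Step 4: thread B executes B3 (x = y). Shared: x=0 y=0 z=0. PCs: A@1 B@3
Step 5: thread A executes A2 (y = y + 4). Shared: x=0 y=4 z=0. PCs: A@2 B@3

Answer: x=0 y=4 z=0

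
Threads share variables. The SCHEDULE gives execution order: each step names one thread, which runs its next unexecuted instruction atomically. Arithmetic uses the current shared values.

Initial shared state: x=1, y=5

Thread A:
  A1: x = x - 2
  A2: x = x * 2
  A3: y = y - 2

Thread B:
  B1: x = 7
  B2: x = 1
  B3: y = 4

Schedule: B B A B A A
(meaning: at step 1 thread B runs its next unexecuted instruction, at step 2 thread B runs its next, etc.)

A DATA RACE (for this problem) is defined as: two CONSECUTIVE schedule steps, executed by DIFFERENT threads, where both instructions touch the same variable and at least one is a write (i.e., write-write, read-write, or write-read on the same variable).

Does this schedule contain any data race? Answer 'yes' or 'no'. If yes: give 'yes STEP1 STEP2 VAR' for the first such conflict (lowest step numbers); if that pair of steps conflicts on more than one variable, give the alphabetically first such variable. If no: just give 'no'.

Steps 1,2: same thread (B). No race.
Steps 2,3: B(x = 1) vs A(x = x - 2). RACE on x (W-W).
Steps 3,4: A(r=x,w=x) vs B(r=-,w=y). No conflict.
Steps 4,5: B(r=-,w=y) vs A(r=x,w=x). No conflict.
Steps 5,6: same thread (A). No race.
First conflict at steps 2,3.

Answer: yes 2 3 x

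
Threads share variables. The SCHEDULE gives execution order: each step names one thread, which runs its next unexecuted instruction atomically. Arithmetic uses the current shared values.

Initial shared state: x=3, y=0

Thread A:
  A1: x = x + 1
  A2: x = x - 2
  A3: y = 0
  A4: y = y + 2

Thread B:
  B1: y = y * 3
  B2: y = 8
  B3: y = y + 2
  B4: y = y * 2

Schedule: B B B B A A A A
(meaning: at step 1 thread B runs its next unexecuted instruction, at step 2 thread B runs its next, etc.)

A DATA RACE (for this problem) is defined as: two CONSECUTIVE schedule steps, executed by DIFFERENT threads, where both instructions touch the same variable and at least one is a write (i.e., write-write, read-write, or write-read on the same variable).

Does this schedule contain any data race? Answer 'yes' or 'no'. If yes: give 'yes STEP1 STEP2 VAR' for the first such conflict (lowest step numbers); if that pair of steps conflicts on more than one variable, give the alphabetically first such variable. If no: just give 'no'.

Answer: no

Derivation:
Steps 1,2: same thread (B). No race.
Steps 2,3: same thread (B). No race.
Steps 3,4: same thread (B). No race.
Steps 4,5: B(r=y,w=y) vs A(r=x,w=x). No conflict.
Steps 5,6: same thread (A). No race.
Steps 6,7: same thread (A). No race.
Steps 7,8: same thread (A). No race.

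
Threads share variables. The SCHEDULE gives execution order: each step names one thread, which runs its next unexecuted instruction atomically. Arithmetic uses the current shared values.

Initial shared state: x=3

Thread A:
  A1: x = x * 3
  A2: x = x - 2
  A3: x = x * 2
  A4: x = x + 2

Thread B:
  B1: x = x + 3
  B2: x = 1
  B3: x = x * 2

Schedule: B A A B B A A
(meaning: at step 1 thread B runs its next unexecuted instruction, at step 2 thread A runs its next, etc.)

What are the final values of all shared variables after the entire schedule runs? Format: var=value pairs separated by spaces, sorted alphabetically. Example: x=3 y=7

Step 1: thread B executes B1 (x = x + 3). Shared: x=6. PCs: A@0 B@1
Step 2: thread A executes A1 (x = x * 3). Shared: x=18. PCs: A@1 B@1
Step 3: thread A executes A2 (x = x - 2). Shared: x=16. PCs: A@2 B@1
Step 4: thread B executes B2 (x = 1). Shared: x=1. PCs: A@2 B@2
Step 5: thread B executes B3 (x = x * 2). Shared: x=2. PCs: A@2 B@3
Step 6: thread A executes A3 (x = x * 2). Shared: x=4. PCs: A@3 B@3
Step 7: thread A executes A4 (x = x + 2). Shared: x=6. PCs: A@4 B@3

Answer: x=6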